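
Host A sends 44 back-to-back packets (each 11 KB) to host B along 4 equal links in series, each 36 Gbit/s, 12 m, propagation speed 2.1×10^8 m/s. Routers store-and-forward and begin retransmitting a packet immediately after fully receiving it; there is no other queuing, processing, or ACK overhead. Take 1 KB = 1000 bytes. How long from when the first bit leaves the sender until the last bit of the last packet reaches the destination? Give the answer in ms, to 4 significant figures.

0.1151 ms

Per-hop transmission t_tx = L/R = 88000/36000000000 = 0.00244444 ms.
Per-hop propagation t_prop = 12/210000000 = 5.71429e-05 ms.
Pipeline fill: first packet needs 4·t_tx to clear all hops; remaining 43 packets each add one t_tx.
Total = (4+44-1)·t_tx + 4·t_prop = 47·0.00244444 + 4·5.71429e-05 = 0.1151 ms.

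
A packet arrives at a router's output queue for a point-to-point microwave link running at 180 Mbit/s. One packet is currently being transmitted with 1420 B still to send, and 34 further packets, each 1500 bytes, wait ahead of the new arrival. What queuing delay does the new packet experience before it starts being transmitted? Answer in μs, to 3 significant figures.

2330 μs

Each queued packet: L/R = 12000/180000000 = 66.6667 μs.
34 queued → 2266.67 μs.
Plus remaining 11360 bits of current packet: 63.1111 μs.
Queuing delay = 2330 μs.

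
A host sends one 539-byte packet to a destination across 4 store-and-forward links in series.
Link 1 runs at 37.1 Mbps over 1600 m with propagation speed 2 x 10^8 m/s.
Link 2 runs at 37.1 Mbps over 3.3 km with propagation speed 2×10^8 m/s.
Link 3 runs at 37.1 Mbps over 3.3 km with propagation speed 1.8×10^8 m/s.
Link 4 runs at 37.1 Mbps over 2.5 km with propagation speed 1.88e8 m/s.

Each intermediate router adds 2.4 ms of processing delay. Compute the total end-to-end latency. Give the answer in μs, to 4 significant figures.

L = 539 × 8 = 4312 bits.
Transmission delay per hop = L/R = 4312/37100000 = 116.226 μs; 4 hops → 464.906 μs.
Propagation delays (d/s per hop): 8, 16.5, 18.3333, 13.2979 μs; sum = 56.1312 μs.
Processing at 3 router(s): 3 × 2.4 ms = 7200 μs.
End-to-end = 7721 μs.

7721 μs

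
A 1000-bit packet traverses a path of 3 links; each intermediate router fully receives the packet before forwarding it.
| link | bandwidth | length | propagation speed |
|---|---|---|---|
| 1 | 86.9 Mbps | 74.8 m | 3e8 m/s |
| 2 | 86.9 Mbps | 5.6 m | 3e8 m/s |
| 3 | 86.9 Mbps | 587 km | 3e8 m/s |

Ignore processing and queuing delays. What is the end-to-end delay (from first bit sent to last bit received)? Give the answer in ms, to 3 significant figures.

1.99 ms

Transmission delay per hop = L/R = 1000/86900000 = 0.0115075 ms; 3 hops → 0.0345224 ms.
Propagation delays (d/s per hop): 0.000249333, 1.86667e-05, 1.95667 ms; sum = 1.95693 ms.
End-to-end = 1.99 ms.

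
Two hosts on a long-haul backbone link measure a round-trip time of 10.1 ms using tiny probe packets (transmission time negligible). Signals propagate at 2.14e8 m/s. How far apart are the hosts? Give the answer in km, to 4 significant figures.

1081 km

One-way propagation = RTT/2 = 5.05 ms.
d = s × t = 214000000 × 0.00505 = 1081 km.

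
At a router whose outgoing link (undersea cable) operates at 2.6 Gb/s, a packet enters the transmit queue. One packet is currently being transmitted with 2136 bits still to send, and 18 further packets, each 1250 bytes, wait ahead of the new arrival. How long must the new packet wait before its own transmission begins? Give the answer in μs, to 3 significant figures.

Each queued packet: L/R = 10000/2600000000 = 3.84615 μs.
18 queued → 69.2308 μs.
Plus remaining 2136 bits of current packet: 0.821538 μs.
Queuing delay = 70.1 μs.

70.1 μs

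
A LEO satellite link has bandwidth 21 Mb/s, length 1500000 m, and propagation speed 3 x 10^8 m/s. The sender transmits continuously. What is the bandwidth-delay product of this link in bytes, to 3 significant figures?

13100 bytes

Propagation delay = 1500000 / 300000000 = 0.005 s.
BDP = R × t_prop = 21000000 × 0.005 = 105000 bits.
In bytes: 105000/8 = 13100 bytes.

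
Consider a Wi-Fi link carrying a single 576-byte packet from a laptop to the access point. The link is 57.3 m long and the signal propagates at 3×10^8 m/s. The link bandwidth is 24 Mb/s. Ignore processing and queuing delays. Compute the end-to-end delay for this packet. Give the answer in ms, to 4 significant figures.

L = 576 × 8 = 4608 bits.
Transmission delay = L/R = 4608 / 24000000 = 0.192 ms.
Propagation delay = d/s = 57.3 m / 300000000 m/s = 0.000191 ms.
Total = 0.1922 ms.

0.1922 ms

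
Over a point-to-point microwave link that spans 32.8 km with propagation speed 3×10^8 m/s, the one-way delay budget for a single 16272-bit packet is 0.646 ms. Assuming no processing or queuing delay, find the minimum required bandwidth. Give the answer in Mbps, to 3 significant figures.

Propagation delay = 32800 / 300000000 = 0.109333 ms.
Transmission budget = 0.646 − 0.109333 = 0.536667 ms.
R ≥ L / t_tx = 16272 bits / 0.000536667 s = 30.3 Mbps.

30.3 Mbps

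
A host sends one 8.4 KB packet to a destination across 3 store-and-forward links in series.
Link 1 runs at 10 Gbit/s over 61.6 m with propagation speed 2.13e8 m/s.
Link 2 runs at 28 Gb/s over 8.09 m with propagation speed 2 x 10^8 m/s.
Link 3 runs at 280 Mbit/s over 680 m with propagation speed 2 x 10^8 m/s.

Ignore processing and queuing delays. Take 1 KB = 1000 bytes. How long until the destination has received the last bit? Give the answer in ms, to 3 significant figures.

0.253 ms

L = 67200 bits.
Transmission delays (L/R per hop): 0.00672, 0.0024, 0.24 ms; sum = 0.24912 ms.
Propagation delays (d/s per hop): 0.000289202, 4.045e-05, 0.0034 ms; sum = 0.00372965 ms.
End-to-end = 0.253 ms.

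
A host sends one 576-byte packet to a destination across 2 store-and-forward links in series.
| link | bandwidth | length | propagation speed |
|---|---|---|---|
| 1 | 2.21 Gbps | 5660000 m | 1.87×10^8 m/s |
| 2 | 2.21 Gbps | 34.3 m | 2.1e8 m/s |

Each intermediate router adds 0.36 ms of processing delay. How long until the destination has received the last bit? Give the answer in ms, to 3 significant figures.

L = 576 × 8 = 4608 bits.
Transmission delay per hop = L/R = 4608/2210000000 = 0.00208507 ms; 2 hops → 0.00417014 ms.
Propagation delays (d/s per hop): 30.2674, 0.000163333 ms; sum = 30.2675 ms.
Processing at 1 router(s): 1 × 0.36 ms = 0.36 ms.
End-to-end = 30.6 ms.

30.6 ms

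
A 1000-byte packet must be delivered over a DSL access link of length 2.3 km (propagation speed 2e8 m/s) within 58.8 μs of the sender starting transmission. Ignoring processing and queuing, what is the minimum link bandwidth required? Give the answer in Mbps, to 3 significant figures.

L = 8000 bits.
Propagation delay = 2300 / 200000000 = 11.5 μs.
Transmission budget = 58.8 − 11.5 = 47.3 μs.
R ≥ L / t_tx = 8000 bits / 4.73e-05 s = 169 Mbps.

169 Mbps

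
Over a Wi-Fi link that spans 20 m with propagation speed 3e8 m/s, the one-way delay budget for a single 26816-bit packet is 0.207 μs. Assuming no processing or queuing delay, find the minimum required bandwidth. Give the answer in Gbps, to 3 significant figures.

Propagation delay = 20 / 300000000 = 0.0666667 μs.
Transmission budget = 0.207 − 0.0666667 = 0.140333 μs.
R ≥ L / t_tx = 26816 bits / 1.40333e-07 s = 191 Gbps.

191 Gbps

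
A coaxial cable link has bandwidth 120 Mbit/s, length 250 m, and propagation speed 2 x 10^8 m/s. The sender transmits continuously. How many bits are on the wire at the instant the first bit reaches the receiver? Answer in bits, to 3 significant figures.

Propagation delay = 250 / 200000000 = 1.25e-06 s.
BDP = R × t_prop = 120000000 × 1.25e-06 = 150 bits.

150 bits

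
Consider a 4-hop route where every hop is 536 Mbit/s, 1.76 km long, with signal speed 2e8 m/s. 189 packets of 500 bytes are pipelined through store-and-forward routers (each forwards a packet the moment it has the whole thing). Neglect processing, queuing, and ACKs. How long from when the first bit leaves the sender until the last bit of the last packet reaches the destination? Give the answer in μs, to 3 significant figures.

1470 μs

Per-hop transmission t_tx = L/R = 4000/536000000 = 7.46269 μs.
Per-hop propagation t_prop = 1760/200000000 = 8.8 μs.
Pipeline fill: first packet needs 4·t_tx to clear all hops; remaining 188 packets each add one t_tx.
Total = (4+189-1)·t_tx + 4·t_prop = 192·7.46269 + 4·8.8 = 1470 μs.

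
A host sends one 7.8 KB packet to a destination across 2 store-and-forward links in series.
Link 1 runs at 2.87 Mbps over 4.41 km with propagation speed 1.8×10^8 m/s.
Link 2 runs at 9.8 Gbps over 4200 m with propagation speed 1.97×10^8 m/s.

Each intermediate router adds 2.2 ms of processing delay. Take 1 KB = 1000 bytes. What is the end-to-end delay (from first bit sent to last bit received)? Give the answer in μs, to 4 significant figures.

L = 62400 bits.
Transmission delays (L/R per hop): 21742.2, 6.36735 μs; sum = 21748.5 μs.
Propagation delays (d/s per hop): 24.5, 21.3198 μs; sum = 45.8198 μs.
Processing at 1 router(s): 1 × 2.2 ms = 2200 μs.
End-to-end = 23990 μs.

23990 μs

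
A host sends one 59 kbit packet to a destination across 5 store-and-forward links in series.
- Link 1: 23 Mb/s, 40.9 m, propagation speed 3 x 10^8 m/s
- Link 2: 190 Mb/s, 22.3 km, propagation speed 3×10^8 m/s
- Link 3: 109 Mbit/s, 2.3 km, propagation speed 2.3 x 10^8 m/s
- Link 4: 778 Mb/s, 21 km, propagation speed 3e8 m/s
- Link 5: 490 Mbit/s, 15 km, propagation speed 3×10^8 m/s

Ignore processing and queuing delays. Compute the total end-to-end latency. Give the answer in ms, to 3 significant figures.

L = 59000 bits.
Transmission delays (L/R per hop): 2.56522, 0.310526, 0.541284, 0.0758355, 0.120408 ms; sum = 3.61327 ms.
Propagation delays (d/s per hop): 0.000136333, 0.0743333, 0.01, 0.07, 0.05 ms; sum = 0.20447 ms.
End-to-end = 3.82 ms.

3.82 ms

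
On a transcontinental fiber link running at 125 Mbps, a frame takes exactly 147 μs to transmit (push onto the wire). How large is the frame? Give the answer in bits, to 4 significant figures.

18380 bits

L = R × t_tx = 125000000 b/s × 0.000147 s = 18375 bits.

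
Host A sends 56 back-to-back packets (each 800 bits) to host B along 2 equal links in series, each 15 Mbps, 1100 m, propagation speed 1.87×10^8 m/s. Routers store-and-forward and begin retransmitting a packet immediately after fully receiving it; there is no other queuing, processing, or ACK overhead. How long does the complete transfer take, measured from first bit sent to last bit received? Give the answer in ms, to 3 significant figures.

Per-hop transmission t_tx = L/R = 800/15000000 = 0.0533333 ms.
Per-hop propagation t_prop = 1100/187000000 = 0.00588235 ms.
Pipeline fill: first packet needs 2·t_tx to clear all hops; remaining 55 packets each add one t_tx.
Total = (2+56-1)·t_tx + 2·t_prop = 57·0.0533333 + 2·0.00588235 = 3.05 ms.

3.05 ms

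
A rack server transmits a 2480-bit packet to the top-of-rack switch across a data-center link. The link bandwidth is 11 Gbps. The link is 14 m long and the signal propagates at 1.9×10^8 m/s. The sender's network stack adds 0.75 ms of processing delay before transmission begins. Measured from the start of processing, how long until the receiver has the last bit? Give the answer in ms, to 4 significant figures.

Transmission delay = L/R = 2480 / 11000000000 = 0.000225455 ms.
Propagation delay = d/s = 14 m / 190000000 m/s = 7.36842e-05 ms.
Plus processing delay 0.75 ms = 0.75 ms.
Total = 0.7503 ms.

0.7503 ms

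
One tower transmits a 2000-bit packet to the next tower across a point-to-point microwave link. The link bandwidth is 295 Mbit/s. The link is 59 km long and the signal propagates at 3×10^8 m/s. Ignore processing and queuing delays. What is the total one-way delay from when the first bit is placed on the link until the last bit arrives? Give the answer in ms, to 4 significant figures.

0.2034 ms

Transmission delay = L/R = 2000 / 295000000 = 0.00677966 ms.
Propagation delay = d/s = 59000 m / 300000000 m/s = 0.196667 ms.
Total = 0.2034 ms.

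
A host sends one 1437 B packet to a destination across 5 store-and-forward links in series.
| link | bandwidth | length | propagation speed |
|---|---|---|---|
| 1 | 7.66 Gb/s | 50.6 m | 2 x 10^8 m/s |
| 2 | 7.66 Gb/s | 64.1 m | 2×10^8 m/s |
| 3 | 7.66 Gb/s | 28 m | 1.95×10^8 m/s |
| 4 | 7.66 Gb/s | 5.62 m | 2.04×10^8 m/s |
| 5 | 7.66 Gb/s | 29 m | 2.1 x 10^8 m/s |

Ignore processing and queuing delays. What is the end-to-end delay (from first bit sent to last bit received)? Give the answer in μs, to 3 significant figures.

8.39 μs

L = 1437 × 8 = 11496 bits.
Transmission delay per hop = L/R = 11496/7660000000 = 1.50078 μs; 5 hops → 7.50392 μs.
Propagation delays (d/s per hop): 0.253, 0.3205, 0.14359, 0.027549, 0.138095 μs; sum = 0.882734 μs.
End-to-end = 8.39 μs.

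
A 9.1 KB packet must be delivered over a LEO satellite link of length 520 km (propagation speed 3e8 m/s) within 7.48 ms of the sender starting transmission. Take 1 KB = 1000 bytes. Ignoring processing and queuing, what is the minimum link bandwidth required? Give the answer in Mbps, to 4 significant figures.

12.67 Mbps

L = 72800 bits.
Propagation delay = 520000 / 300000000 = 1.73333 ms.
Transmission budget = 7.48 − 1.73333 = 5.74667 ms.
R ≥ L / t_tx = 72800 bits / 0.00574667 s = 12.67 Mbps.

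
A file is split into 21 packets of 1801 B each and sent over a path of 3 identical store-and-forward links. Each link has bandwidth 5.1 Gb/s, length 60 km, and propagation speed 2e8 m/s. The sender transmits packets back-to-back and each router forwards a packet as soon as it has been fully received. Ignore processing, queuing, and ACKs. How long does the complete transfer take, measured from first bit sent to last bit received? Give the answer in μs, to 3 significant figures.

965 μs

Per-hop transmission t_tx = L/R = 14408/5100000000 = 2.8251 μs.
Per-hop propagation t_prop = 60000/200000000 = 300 μs.
Pipeline fill: first packet needs 3·t_tx to clear all hops; remaining 20 packets each add one t_tx.
Total = (3+21-1)·t_tx + 3·t_prop = 23·2.8251 + 3·300 = 965 μs.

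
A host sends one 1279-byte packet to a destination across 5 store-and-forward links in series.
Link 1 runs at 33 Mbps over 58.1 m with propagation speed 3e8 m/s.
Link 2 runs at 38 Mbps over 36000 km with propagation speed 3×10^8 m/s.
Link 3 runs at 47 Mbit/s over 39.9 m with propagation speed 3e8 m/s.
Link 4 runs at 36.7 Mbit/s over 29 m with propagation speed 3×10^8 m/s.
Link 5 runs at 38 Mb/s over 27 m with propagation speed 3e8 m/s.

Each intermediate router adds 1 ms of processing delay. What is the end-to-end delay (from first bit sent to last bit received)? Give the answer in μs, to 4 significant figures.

L = 1279 × 8 = 10232 bits.
Transmission delays (L/R per hop): 310.061, 269.263, 217.702, 278.801, 269.263 μs; sum = 1345.09 μs.
Propagation delays (d/s per hop): 0.193667, 120000, 0.133, 0.0966667, 0.09 μs; sum = 120001 μs.
Processing at 4 router(s): 4 × 1 ms = 4000 μs.
End-to-end = 125300 μs.

125300 μs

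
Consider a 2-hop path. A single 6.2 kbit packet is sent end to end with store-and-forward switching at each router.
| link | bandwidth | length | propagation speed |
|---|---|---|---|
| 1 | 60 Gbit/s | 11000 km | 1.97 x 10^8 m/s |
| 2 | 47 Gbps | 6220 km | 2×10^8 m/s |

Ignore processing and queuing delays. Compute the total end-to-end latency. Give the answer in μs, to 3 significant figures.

L = 6200 bits.
Transmission delays (L/R per hop): 0.103333, 0.131915 μs; sum = 0.235248 μs.
Propagation delays (d/s per hop): 55837.6, 31100 μs; sum = 86937.6 μs.
End-to-end = 86900 μs.

86900 μs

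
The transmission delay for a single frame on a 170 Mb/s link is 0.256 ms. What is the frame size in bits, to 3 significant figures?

L = R × t_tx = 170000000 b/s × 0.000256 s = 43520 bits.

43500 bits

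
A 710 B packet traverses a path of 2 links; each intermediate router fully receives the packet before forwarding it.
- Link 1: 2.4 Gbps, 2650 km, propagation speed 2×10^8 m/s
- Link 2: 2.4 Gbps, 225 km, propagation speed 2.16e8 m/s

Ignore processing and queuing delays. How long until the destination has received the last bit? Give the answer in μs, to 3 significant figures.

L = 710 × 8 = 5680 bits.
Transmission delay per hop = L/R = 5680/2400000000 = 2.36667 μs; 2 hops → 4.73333 μs.
Propagation delays (d/s per hop): 13250, 1041.67 μs; sum = 14291.7 μs.
End-to-end = 14300 μs.

14300 μs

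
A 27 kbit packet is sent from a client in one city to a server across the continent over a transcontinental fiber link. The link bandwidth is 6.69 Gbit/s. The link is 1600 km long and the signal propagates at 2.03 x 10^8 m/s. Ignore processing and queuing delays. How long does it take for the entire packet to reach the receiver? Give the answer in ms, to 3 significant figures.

L = 27000 bits.
Transmission delay = L/R = 27000 / 6690000000 = 0.00403587 ms.
Propagation delay = d/s = 1600000 m / 2.03e+08 m/s = 7.88177 ms.
Total = 7.89 ms.

7.89 ms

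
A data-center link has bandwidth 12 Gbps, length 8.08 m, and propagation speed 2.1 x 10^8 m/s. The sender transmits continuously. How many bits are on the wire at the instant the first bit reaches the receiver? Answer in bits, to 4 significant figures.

461.7 bits

Propagation delay = 8.08 / 210000000 = 3.84762e-08 s.
BDP = R × t_prop = 12000000000 × 3.84762e-08 = 461.714 bits.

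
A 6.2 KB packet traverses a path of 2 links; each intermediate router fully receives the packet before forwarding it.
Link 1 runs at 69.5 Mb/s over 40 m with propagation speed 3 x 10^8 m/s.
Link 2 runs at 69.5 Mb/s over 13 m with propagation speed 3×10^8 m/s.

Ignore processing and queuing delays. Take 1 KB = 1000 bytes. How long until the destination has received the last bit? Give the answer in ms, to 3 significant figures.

1.43 ms

L = 49600 bits.
Transmission delay per hop = L/R = 49600/69500000 = 0.713669 ms; 2 hops → 1.42734 ms.
Propagation delays (d/s per hop): 0.000133333, 4.33333e-05 ms; sum = 0.000176667 ms.
End-to-end = 1.43 ms.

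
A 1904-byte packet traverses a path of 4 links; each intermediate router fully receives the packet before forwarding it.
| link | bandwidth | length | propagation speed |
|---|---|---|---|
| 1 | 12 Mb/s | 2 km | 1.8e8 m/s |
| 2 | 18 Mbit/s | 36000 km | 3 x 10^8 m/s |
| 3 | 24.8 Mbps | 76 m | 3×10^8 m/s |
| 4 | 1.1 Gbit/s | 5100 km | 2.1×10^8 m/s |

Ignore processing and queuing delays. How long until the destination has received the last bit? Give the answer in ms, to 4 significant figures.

147.0 ms

L = 1904 × 8 = 15232 bits.
Transmission delays (L/R per hop): 1.26933, 0.846222, 0.614194, 0.0138473 ms; sum = 2.7436 ms.
Propagation delays (d/s per hop): 0.0111111, 120, 0.000253333, 24.2857 ms; sum = 144.297 ms.
End-to-end = 147.0 ms.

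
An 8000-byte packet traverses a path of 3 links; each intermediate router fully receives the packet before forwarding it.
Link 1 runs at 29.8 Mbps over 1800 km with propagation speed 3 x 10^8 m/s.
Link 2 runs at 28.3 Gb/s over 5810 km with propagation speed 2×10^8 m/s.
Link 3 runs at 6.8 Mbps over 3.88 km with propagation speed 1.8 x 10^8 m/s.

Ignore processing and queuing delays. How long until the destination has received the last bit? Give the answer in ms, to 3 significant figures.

L = 8000 × 8 = 64000 bits.
Transmission delays (L/R per hop): 2.14765, 0.00226148, 9.41176 ms; sum = 11.5617 ms.
Propagation delays (d/s per hop): 6, 29.05, 0.0215556 ms; sum = 35.0716 ms.
End-to-end = 46.6 ms.

46.6 ms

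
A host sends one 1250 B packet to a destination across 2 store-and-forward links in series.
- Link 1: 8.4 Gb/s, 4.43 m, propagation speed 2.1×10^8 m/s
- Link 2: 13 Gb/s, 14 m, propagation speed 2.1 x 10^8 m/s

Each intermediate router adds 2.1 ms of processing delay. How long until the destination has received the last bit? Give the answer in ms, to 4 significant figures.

2.102 ms

L = 1250 × 8 = 10000 bits.
Transmission delays (L/R per hop): 0.00119048, 0.000769231 ms; sum = 0.00195971 ms.
Propagation delays (d/s per hop): 2.10952e-05, 6.66667e-05 ms; sum = 8.77619e-05 ms.
Processing at 1 router(s): 1 × 2.1 ms = 2.1 ms.
End-to-end = 2.102 ms.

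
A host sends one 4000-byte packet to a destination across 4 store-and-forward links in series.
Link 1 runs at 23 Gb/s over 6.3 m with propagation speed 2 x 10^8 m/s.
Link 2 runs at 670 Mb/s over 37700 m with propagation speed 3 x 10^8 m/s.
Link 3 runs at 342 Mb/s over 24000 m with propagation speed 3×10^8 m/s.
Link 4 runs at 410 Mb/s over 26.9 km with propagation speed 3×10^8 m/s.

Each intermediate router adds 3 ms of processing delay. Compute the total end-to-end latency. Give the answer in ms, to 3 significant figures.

L = 4000 × 8 = 32000 bits.
Transmission delays (L/R per hop): 0.0013913, 0.0477612, 0.0935673, 0.0780488 ms; sum = 0.220769 ms.
Propagation delays (d/s per hop): 3.15e-05, 0.125667, 0.08, 0.0896667 ms; sum = 0.295365 ms.
Processing at 3 router(s): 3 × 3 ms = 9 ms.
End-to-end = 9.52 ms.

9.52 ms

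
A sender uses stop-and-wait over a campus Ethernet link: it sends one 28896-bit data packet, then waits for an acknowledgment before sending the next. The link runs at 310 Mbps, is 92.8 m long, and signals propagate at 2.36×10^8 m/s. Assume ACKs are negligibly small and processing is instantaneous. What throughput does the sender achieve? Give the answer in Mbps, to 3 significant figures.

307 Mbps

t_tx = L/R = 28896/310000000 = 9.32129e-05 s.
t_prop = 92.8/236000000 = 3.9322e-07 s; RTT = 7.86441e-07 s.
Cycle = t_tx + RTT = 9.39993e-05 s.
Throughput = L / cycle = 28896 / 9.39993e-05 = 307 Mbps.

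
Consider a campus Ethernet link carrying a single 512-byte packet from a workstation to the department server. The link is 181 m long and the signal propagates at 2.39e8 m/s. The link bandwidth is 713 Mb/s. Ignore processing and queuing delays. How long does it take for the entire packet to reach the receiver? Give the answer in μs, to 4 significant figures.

L = 512 × 8 = 4096 bits.
Transmission delay = L/R = 4096 / 713000000 = 5.74474 μs.
Propagation delay = d/s = 181 m / 239000000 m/s = 0.757322 μs.
Total = 6.502 μs.

6.502 μs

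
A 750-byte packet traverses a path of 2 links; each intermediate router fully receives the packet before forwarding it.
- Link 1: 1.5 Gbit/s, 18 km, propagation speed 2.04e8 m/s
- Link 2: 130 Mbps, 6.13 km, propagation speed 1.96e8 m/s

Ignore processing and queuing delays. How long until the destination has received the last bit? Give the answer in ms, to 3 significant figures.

0.170 ms

L = 750 × 8 = 6000 bits.
Transmission delays (L/R per hop): 0.004, 0.0461538 ms; sum = 0.0501538 ms.
Propagation delays (d/s per hop): 0.0882353, 0.0312755 ms; sum = 0.119511 ms.
End-to-end = 0.170 ms.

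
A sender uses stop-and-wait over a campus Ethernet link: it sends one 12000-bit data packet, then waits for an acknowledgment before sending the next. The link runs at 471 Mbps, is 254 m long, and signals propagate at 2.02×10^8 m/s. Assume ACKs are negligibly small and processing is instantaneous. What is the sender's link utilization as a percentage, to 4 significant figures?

91.02 %

t_tx = L/R = 12000/471000000 = 2.54777e-05 s.
t_prop = 254/202000000 = 1.25743e-06 s; RTT = 2.51485e-06 s.
Cycle = t_tx + RTT = 2.79926e-05 s.
Utilization = t_tx / cycle = 2.54777e-05/2.79926e-05 = 91.02 %.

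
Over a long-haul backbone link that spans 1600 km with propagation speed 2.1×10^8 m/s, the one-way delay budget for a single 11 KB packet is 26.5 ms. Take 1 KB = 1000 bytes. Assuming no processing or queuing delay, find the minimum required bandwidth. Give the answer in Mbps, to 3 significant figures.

L = 88000 bits.
Propagation delay = 1600000 / 210000000 = 7.61905 ms.
Transmission budget = 26.5 − 7.61905 = 18.881 ms.
R ≥ L / t_tx = 88000 bits / 0.018881 s = 4.66 Mbps.

4.66 Mbps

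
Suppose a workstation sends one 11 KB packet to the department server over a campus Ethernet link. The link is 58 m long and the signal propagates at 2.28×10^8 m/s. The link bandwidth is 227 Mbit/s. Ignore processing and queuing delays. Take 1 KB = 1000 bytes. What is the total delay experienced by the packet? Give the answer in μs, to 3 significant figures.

388 μs

L = 88000 bits.
Transmission delay = L/R = 88000 / 227000000 = 387.665 μs.
Propagation delay = d/s = 58 m / 2.28e+08 m/s = 0.254386 μs.
Total = 388 μs.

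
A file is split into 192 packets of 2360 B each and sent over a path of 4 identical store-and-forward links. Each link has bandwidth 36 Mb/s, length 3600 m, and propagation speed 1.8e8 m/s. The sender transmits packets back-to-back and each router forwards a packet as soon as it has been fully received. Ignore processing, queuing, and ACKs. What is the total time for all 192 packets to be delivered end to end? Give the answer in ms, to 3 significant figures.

Per-hop transmission t_tx = L/R = 18880/36000000 = 0.524444 ms.
Per-hop propagation t_prop = 3600/180000000 = 0.02 ms.
Pipeline fill: first packet needs 4·t_tx to clear all hops; remaining 191 packets each add one t_tx.
Total = (4+192-1)·t_tx + 4·t_prop = 195·0.524444 + 4·0.02 = 102 ms.

102 ms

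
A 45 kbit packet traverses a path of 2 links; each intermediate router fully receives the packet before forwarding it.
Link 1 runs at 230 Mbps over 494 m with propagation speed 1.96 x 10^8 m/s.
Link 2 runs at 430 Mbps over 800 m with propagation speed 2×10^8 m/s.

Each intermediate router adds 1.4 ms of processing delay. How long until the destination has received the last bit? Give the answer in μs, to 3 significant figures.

L = 45000 bits.
Transmission delays (L/R per hop): 195.652, 104.651 μs; sum = 300.303 μs.
Propagation delays (d/s per hop): 2.52041, 4 μs; sum = 6.52041 μs.
Processing at 1 router(s): 1 × 1.4 ms = 1400 μs.
End-to-end = 1710 μs.

1710 μs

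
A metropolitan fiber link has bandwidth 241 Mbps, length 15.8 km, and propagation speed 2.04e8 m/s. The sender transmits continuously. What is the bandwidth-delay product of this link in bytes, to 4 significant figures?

Propagation delay = 15800 / 204000000 = 7.7451e-05 s.
BDP = R × t_prop = 241000000 × 7.7451e-05 = 18665.7 bits.
In bytes: 18665.7/8 = 2333 bytes.

2333 bytes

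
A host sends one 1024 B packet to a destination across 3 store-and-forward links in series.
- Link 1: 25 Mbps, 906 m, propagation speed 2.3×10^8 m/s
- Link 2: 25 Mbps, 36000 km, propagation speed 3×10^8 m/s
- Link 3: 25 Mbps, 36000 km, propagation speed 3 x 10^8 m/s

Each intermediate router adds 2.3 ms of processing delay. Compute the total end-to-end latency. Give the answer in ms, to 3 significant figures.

L = 1024 × 8 = 8192 bits.
Transmission delay per hop = L/R = 8192/25000000 = 0.32768 ms; 3 hops → 0.98304 ms.
Propagation delays (d/s per hop): 0.00393913, 120, 120 ms; sum = 240.004 ms.
Processing at 2 router(s): 2 × 2.3 ms = 4.6 ms.
End-to-end = 246 ms.

246 ms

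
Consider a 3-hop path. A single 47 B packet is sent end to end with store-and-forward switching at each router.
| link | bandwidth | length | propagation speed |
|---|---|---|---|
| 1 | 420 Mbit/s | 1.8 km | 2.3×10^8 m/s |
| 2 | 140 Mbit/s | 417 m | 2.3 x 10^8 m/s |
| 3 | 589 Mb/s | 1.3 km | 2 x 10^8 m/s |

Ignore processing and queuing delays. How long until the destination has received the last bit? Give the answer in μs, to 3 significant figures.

L = 47 × 8 = 376 bits.
Transmission delays (L/R per hop): 0.895238, 2.68571, 0.63837 μs; sum = 4.21932 μs.
Propagation delays (d/s per hop): 7.82609, 1.81304, 6.5 μs; sum = 16.1391 μs.
End-to-end = 20.4 μs.

20.4 μs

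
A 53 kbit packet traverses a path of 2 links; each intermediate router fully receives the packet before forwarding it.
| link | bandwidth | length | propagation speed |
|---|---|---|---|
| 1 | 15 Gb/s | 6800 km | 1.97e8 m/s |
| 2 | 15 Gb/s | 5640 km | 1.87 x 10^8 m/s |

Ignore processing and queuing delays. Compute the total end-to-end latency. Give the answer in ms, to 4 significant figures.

L = 53000 bits.
Transmission delay per hop = L/R = 53000/15000000000 = 0.00353333 ms; 2 hops → 0.00706667 ms.
Propagation delays (d/s per hop): 34.5178, 30.1604 ms; sum = 64.6782 ms.
End-to-end = 64.69 ms.

64.69 ms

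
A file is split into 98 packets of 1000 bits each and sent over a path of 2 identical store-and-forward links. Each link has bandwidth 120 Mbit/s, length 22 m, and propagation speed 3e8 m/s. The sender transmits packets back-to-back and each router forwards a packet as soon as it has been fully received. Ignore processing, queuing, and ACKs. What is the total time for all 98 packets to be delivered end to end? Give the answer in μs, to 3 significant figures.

825 μs

Per-hop transmission t_tx = L/R = 1000/120000000 = 8.33333 μs.
Per-hop propagation t_prop = 22/300000000 = 0.0733333 μs.
Pipeline fill: first packet needs 2·t_tx to clear all hops; remaining 97 packets each add one t_tx.
Total = (2+98-1)·t_tx + 2·t_prop = 99·8.33333 + 2·0.0733333 = 825 μs.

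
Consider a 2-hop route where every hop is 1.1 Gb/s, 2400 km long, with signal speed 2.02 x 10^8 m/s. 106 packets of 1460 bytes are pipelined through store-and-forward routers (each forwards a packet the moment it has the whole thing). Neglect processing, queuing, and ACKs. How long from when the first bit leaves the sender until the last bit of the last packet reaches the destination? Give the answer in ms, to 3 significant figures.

24.9 ms

Per-hop transmission t_tx = L/R = 11680/1100000000 = 0.0106182 ms.
Per-hop propagation t_prop = 2400000/202000000 = 11.8812 ms.
Pipeline fill: first packet needs 2·t_tx to clear all hops; remaining 105 packets each add one t_tx.
Total = (2+106-1)·t_tx + 2·t_prop = 107·0.0106182 + 2·11.8812 = 24.9 ms.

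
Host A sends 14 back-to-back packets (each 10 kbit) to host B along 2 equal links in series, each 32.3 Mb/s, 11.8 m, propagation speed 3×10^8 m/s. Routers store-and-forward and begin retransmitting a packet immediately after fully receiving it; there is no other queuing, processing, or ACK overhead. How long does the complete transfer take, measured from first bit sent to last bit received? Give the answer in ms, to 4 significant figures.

4.644 ms

Per-hop transmission t_tx = L/R = 10000/3.23e+07 = 0.309598 ms.
Per-hop propagation t_prop = 11.8/300000000 = 3.93333e-05 ms.
Pipeline fill: first packet needs 2·t_tx to clear all hops; remaining 13 packets each add one t_tx.
Total = (2+14-1)·t_tx + 2·t_prop = 15·0.309598 + 2·3.93333e-05 = 4.644 ms.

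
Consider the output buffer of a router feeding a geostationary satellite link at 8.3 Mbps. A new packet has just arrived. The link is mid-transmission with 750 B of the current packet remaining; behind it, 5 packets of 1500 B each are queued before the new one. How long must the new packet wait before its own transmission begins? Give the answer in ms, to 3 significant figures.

7.95 ms

Each queued packet: L/R = 12000/8.3e+06 = 1.44578 ms.
5 queued → 7.22892 ms.
Plus remaining 6000 bits of current packet: 0.722892 ms.
Queuing delay = 7.95 ms.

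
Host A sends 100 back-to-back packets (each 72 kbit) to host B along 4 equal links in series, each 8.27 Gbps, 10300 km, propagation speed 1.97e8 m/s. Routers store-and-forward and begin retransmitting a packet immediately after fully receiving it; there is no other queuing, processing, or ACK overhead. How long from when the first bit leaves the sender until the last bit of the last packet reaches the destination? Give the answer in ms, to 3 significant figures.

Per-hop transmission t_tx = L/R = 72000/8270000000 = 0.00870617 ms.
Per-hop propagation t_prop = 10300000/197000000 = 52.2843 ms.
Pipeline fill: first packet needs 4·t_tx to clear all hops; remaining 99 packets each add one t_tx.
Total = (4+100-1)·t_tx + 4·t_prop = 103·0.00870617 + 4·52.2843 = 210 ms.

210 ms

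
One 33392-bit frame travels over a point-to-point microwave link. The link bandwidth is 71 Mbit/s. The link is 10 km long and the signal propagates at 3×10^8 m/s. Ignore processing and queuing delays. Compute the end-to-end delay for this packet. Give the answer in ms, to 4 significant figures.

0.5036 ms

Transmission delay = L/R = 33392 / 71000000 = 0.47031 ms.
Propagation delay = d/s = 10000 m / 300000000 m/s = 0.0333333 ms.
Total = 0.5036 ms.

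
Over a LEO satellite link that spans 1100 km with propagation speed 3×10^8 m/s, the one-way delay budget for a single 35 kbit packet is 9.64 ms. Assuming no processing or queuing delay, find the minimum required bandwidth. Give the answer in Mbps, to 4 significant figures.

5.859 Mbps

Propagation delay = 1100000 / 300000000 = 3.66667 ms.
Transmission budget = 9.64 − 3.66667 = 5.97333 ms.
R ≥ L / t_tx = 35000 bits / 0.00597333 s = 5.859 Mbps.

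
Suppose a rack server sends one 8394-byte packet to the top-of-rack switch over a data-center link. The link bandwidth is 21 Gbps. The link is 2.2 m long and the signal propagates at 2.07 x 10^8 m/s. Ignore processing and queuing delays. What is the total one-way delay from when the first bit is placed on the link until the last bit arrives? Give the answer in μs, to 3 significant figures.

3.21 μs

L = 8394 × 8 = 67152 bits.
Transmission delay = L/R = 67152 / 21000000000 = 3.19771 μs.
Propagation delay = d/s = 2.2 m / 2.07e+08 m/s = 0.010628 μs.
Total = 3.21 μs.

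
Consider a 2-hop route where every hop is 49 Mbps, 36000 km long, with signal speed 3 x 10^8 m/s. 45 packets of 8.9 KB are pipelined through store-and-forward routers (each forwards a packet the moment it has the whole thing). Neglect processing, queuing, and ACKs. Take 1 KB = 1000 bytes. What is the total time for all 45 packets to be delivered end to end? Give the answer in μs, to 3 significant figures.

Per-hop transmission t_tx = L/R = 71200/49000000 = 1453.06 μs.
Per-hop propagation t_prop = 36000000/300000000 = 120000 μs.
Pipeline fill: first packet needs 2·t_tx to clear all hops; remaining 44 packets each add one t_tx.
Total = (2+45-1)·t_tx + 2·t_prop = 46·1453.06 + 2·120000 = 307000 μs.

307000 μs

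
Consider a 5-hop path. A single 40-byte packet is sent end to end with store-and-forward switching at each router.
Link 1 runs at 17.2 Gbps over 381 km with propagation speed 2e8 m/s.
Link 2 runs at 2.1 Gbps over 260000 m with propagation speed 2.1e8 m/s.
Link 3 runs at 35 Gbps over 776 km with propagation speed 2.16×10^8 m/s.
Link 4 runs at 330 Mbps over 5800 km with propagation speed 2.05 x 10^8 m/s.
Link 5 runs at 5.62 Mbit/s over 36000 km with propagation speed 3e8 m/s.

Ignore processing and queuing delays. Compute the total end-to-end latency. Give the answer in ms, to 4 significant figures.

L = 40 × 8 = 320 bits.
Transmission delays (L/R per hop): 1.86047e-05, 0.000152381, 9.14286e-06, 0.000969697, 0.0569395 ms; sum = 0.0580893 ms.
Propagation delays (d/s per hop): 1.905, 1.2381, 3.59259, 28.2927, 120 ms; sum = 155.028 ms.
End-to-end = 155.1 ms.

155.1 ms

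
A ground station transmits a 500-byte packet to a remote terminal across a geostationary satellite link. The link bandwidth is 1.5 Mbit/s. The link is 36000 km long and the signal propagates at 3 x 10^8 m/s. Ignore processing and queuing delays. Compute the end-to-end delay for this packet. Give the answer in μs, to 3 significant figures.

123000 μs

L = 500 × 8 = 4000 bits.
Transmission delay = L/R = 4000 / 1500000 = 2666.67 μs.
Propagation delay = d/s = 36000000 m / 300000000 m/s = 120000 μs.
Total = 123000 μs.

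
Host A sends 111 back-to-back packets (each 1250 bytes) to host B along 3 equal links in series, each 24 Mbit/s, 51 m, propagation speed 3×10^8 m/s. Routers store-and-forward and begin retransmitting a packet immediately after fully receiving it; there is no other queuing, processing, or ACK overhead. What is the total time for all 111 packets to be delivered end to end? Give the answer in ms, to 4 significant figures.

47.08 ms

Per-hop transmission t_tx = L/R = 10000/24000000 = 0.416667 ms.
Per-hop propagation t_prop = 51/300000000 = 0.00017 ms.
Pipeline fill: first packet needs 3·t_tx to clear all hops; remaining 110 packets each add one t_tx.
Total = (3+111-1)·t_tx + 3·t_prop = 113·0.416667 + 3·0.00017 = 47.08 ms.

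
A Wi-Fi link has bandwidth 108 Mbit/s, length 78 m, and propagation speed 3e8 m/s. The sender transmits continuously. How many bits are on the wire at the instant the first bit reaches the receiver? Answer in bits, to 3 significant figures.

28.1 bits

Propagation delay = 78 / 300000000 = 2.6e-07 s.
BDP = R × t_prop = 108000000 × 2.6e-07 = 28.08 bits.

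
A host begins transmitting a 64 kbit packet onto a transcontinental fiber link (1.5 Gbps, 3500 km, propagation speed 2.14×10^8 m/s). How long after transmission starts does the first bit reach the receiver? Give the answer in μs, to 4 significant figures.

First bit experiences only propagation delay: d/s = 3500000/214000000 = 16360 μs.

16360 μs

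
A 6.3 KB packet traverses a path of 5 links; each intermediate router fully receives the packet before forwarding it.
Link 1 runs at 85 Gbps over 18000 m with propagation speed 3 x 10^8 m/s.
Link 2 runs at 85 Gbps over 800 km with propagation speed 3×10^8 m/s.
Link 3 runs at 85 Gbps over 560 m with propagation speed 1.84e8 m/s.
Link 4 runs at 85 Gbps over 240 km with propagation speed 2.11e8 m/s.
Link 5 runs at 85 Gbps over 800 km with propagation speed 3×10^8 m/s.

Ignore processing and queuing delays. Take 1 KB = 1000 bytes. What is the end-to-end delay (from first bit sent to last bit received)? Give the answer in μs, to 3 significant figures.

6540 μs

L = 50400 bits.
Transmission delay per hop = L/R = 50400/85000000000 = 0.592941 μs; 5 hops → 2.96471 μs.
Propagation delays (d/s per hop): 60, 2666.67, 3.04348, 1137.44, 2666.67 μs; sum = 6533.82 μs.
End-to-end = 6540 μs.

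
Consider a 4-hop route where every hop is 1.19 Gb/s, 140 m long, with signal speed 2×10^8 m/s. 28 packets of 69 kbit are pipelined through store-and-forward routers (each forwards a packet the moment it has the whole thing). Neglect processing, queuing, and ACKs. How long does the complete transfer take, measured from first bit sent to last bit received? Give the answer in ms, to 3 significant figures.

Per-hop transmission t_tx = L/R = 69000/1190000000 = 0.0579832 ms.
Per-hop propagation t_prop = 140/200000000 = 0.0007 ms.
Pipeline fill: first packet needs 4·t_tx to clear all hops; remaining 27 packets each add one t_tx.
Total = (4+28-1)·t_tx + 4·t_prop = 31·0.0579832 + 4·0.0007 = 1.80 ms.

1.80 ms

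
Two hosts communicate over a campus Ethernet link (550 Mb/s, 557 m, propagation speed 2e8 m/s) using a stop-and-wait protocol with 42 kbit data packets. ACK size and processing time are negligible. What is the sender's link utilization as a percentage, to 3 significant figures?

t_tx = L/R = 42000/550000000 = 7.63636e-05 s.
t_prop = 557/200000000 = 2.785e-06 s; RTT = 5.57e-06 s.
Cycle = t_tx + RTT = 8.19336e-05 s.
Utilization = t_tx / cycle = 7.63636e-05/8.19336e-05 = 93.2 %.

93.2 %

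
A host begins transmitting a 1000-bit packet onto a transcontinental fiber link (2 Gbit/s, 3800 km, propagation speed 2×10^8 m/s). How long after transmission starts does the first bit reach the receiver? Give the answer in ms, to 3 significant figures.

19.0 ms

First bit experiences only propagation delay: d/s = 3800000/200000000 = 19.0 ms.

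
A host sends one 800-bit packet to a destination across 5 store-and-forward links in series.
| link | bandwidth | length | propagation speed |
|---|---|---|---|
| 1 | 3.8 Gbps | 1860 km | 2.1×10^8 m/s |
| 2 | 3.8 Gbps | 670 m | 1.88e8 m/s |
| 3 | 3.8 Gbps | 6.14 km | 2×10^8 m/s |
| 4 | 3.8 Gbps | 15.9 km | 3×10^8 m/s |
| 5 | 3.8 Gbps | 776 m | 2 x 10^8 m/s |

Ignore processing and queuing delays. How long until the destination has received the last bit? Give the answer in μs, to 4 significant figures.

Transmission delay per hop = L/R = 800/3800000000 = 0.210526 μs; 5 hops → 1.05263 μs.
Propagation delays (d/s per hop): 8857.14, 3.56383, 30.7, 53, 3.88 μs; sum = 8948.29 μs.
End-to-end = 8949 μs.

8949 μs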